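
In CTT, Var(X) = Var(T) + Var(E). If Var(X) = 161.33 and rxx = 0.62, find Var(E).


var_true = rxx * var_obs = 0.62 * 161.33 = 100.0246
var_error = var_obs - var_true
var_error = 161.33 - 100.0246
var_error = 61.3054

61.3054


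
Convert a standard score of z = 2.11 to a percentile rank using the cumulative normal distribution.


CDF(z) = 0.5 * (1 + erf(z/sqrt(2)))
erf(1.492) = 0.9651
CDF = 0.9826
Percentile rank = 0.9826 * 100 = 98.26

98.26


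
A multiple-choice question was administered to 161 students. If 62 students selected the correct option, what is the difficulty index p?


Item difficulty p = number correct / total examinees
p = 62 / 161
p = 0.3851

0.3851


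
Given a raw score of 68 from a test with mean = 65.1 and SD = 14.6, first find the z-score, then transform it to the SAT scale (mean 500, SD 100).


z = (X - mean) / SD = (68 - 65.1) / 14.6
z = 2.9 / 14.6
z = 0.1986
SAT-scale = SAT = 500 + 100z
Carry z at full precision (z = 2.9 / 14.6) into the conversion:
SAT-scale = 500 + 100 * (2.9 / 14.6) = 500 + 290 / 14.6
SAT-scale = 500 + 19.863
SAT-scale = 519.863

519.863


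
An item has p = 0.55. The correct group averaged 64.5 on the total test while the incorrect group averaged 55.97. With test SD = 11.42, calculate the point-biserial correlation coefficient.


q = 1 - p = 0.45
rpb = ((M1 - M0) / SD) * sqrt(p * q)
rpb = ((64.5 - 55.97) / 11.42) * sqrt(0.55 * 0.45)
rpb = 0.3716

0.3716


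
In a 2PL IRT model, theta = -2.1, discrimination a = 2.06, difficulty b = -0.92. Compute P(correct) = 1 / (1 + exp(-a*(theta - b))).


a*(theta - b) = 2.06 * (-2.1 - -0.92) = -2.4308
exp(--2.4308) = 11.368
P = 1 / (1 + 11.368)
P = 0.0809

0.0809


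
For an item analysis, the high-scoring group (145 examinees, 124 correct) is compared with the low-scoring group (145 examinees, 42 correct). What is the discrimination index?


p_upper = 124/145 = 0.8552
p_lower = 42/145 = 0.2897
D = 0.8552 - 0.2897 = 0.5655

0.5655


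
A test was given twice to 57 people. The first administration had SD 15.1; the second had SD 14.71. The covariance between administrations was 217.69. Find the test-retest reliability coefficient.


r = cov(X,Y) / (SD_X * SD_Y)
r = 217.69 / (15.1 * 14.71)
r = 217.69 / 222.121
r = 0.9801

0.9801


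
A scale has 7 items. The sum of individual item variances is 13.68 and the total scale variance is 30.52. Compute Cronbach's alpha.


alpha = (k/(k-1)) * (1 - sum(si^2)/s_total^2)
= (7/6) * (1 - 13.68/30.52)
alpha = 0.6437

0.6437


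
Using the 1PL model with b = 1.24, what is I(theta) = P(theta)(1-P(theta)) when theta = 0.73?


P = 1/(1+exp(-(0.73-1.24))) = 0.3752
I = P*(1-P) = 0.3752 * 0.6248
I = 0.2344

0.2344


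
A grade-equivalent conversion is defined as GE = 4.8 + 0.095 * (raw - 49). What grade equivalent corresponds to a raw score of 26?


raw - median = 26 - 49 = -23
slope * diff = 0.095 * -23 = -2.185
GE = 4.8 + -2.185
GE = 2.615

2.615


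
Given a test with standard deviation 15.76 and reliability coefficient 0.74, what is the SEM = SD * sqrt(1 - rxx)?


SEM = SD * sqrt(1 - rxx)
SEM = 15.76 * sqrt(1 - 0.74)
SEM = 15.76 * sqrt(0.26) = 15.76 * 0.509902
SEM = 8.0361

8.0361


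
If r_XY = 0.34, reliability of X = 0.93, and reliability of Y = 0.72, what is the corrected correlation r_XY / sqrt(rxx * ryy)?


r_corrected = rxy / sqrt(rxx * ryy)
= 0.34 / sqrt(0.93 * 0.72)
= 0.34 / sqrt(0.6696)
= 0.34 / 0.818291
r_corrected = 0.4155

0.4155


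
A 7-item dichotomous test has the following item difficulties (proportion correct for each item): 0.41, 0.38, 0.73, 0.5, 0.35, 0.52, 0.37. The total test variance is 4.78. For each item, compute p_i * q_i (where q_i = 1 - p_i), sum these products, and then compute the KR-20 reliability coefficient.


For each item, compute p_i * q_i:
  Item 1: 0.41 * 0.59 = 0.2419
  Item 2: 0.38 * 0.62 = 0.2356
  Item 3: 0.73 * 0.27 = 0.1971
  Item 4: 0.5 * 0.5 = 0.25
  Item 5: 0.35 * 0.65 = 0.2275
  Item 6: 0.52 * 0.48 = 0.2496
  Item 7: 0.37 * 0.63 = 0.2331
Sum(p_i * q_i) = 0.2419 + 0.2356 + 0.1971 + 0.25 + 0.2275 + 0.2496 + 0.2331 = 1.6348
KR-20 = (k/(k-1)) * (1 - Sum(p_i*q_i) / Var_total)
= (7/6) * (1 - 1.6348/4.78)
= 1.1667 * 0.658
KR-20 = 0.7677

0.7677


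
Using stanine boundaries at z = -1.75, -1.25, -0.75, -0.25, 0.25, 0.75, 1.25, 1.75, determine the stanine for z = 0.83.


Stanine boundaries: [-1.75, -1.25, -0.75, -0.25, 0.25, 0.75, 1.25, 1.75]
z = 0.83
Check each boundary:
  z >= -1.75 -> could be stanine 2
  z >= -1.25 -> could be stanine 3
  z >= -0.75 -> could be stanine 4
  z >= -0.25 -> could be stanine 5
  z >= 0.25 -> could be stanine 6
  z >= 0.75 -> could be stanine 7
  z < 1.25
  z < 1.75
Highest qualifying boundary gives stanine = 7

7


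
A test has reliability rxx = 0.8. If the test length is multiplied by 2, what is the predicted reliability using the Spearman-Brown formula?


r_new = (n * rxx) / (1 + (n-1) * rxx)
r_new = (2 * 0.8) / (1 + 1 * 0.8)
r_new = 1.6 / 1.8
r_new = 0.8889

0.8889


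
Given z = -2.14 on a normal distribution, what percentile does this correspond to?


CDF(z) = 0.5 * (1 + erf(z/sqrt(2)))
erf(-1.5132) = -0.9676
CDF = 0.0162
Percentile rank = 0.0162 * 100 = 1.62

1.62


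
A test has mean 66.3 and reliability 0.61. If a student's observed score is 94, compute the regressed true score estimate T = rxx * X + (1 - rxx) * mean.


T_est = rxx * X + (1 - rxx) * mean
T_est = 0.61 * 94 + 0.39 * 66.3
T_est = 57.34 + 25.857
T_est = 83.197

83.197


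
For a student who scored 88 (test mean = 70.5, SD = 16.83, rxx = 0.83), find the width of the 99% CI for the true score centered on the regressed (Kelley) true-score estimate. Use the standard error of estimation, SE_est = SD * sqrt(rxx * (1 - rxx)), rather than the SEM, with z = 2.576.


True score estimate = 0.83*88 + 0.17*70.5 = 85.025
SE_est = SD * sqrt(rxx * (1 - rxx)) = 16.83 * sqrt(0.83 * 0.17) = 16.83 * sqrt(0.1411) = 6.3219
CI = T_est +/- z * SE_est, so width = 2 * z * SE_est = 2 * 2.576 * 6.3219
Width = 32.5704

32.5704


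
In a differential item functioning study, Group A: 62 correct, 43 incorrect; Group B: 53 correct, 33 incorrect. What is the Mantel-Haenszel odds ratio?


Odds_A = 62/43 = 1.4419
Odds_B = 53/33 = 1.6061
OR = Odds_A / Odds_B = 1.4419 / 1.6061
Exactly, OR = (62 * 33) / (43 * 53) = 2046 / 2279
OR = 0.8978

0.8978


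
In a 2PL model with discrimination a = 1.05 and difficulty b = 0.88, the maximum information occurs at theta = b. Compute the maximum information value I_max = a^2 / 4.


For 2PL, max info at theta = b = 0.88
I_max = a^2 / 4 = 1.05^2 / 4
= 1.1025 / 4
I_max = 0.2756

0.2756


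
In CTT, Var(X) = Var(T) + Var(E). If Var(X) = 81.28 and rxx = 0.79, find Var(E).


var_true = rxx * var_obs = 0.79 * 81.28 = 64.2112
var_error = var_obs - var_true
var_error = 81.28 - 64.2112
var_error = 17.0688

17.0688


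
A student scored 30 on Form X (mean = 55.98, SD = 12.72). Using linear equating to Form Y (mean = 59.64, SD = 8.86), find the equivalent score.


slope = SD_Y / SD_X = 8.86 / 12.72 ~ 0.6965
intercept = mean_Y - slope * mean_X = 59.64 - (8.86 / 12.72) * 55.98 ~ 20.6476
Y = slope * X + intercept. To avoid rounding drift from the rounded slope/intercept, evaluate the equivalent form Y = mean_Y + SD_Y * (X - mean_X) / SD_X at full precision:
Y = 59.64 + 8.86 * (30 - 55.98) / 12.72
Y = 59.64 - 8.86 * 25.98 / 12.72
Y = 59.64 - 230.1828 / 12.72
Y = 59.64 - 18.0961
Y = 41.5439

41.5439


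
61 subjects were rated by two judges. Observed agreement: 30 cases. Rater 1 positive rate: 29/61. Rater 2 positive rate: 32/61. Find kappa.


P_o = 30/61 = 0.491803
P_e = (29*32 + 32*29) / 3721 = 0.498791
kappa = (P_o - P_e) / (1 - P_e)
kappa = (0.491803 - 0.498791) / (1 - 0.498791)
kappa = -0.0139

-0.0139


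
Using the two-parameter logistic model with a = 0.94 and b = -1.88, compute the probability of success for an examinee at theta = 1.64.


a*(theta - b) = 0.94 * (1.64 - -1.88) = 3.3088
exp(-3.3088) = 0.0366
P = 1 / (1 + 0.0366)
P = 0.9647

0.9647


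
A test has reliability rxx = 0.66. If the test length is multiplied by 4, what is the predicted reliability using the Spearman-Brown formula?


r_new = (n * rxx) / (1 + (n-1) * rxx)
r_new = (4 * 0.66) / (1 + 3 * 0.66)
r_new = 2.64 / 2.98
r_new = 0.8859

0.8859


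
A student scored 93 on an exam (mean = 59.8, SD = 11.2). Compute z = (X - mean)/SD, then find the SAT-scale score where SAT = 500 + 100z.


z = (X - mean) / SD = (93 - 59.8) / 11.2
z = 33.2 / 11.2
z = 2.9643
SAT-scale = SAT = 500 + 100z
Carry z at full precision (z = 33.2 / 11.2) into the conversion:
SAT-scale = 500 + 100 * (33.2 / 11.2) = 500 + 3320 / 11.2
SAT-scale = 500 + 296.4286
SAT-scale = 796.4286

796.4286


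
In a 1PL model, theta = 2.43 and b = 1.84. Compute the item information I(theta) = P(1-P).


P = 1/(1+exp(-(2.43-1.84))) = 0.6434
I = P*(1-P) = 0.6434 * 0.3566
I = 0.2294

0.2294


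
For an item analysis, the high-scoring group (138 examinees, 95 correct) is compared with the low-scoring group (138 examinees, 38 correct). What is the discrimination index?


p_upper = 95/138 = 0.6884
p_lower = 38/138 = 0.2754
D = 0.6884 - 0.2754 = 0.413

0.413


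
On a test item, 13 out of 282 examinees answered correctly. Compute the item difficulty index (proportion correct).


Item difficulty p = number correct / total examinees
p = 13 / 282
p = 0.0461

0.0461


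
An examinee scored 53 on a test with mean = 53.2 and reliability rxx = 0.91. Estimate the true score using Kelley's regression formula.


T_est = rxx * X + (1 - rxx) * mean
T_est = 0.91 * 53 + 0.09 * 53.2
T_est = 48.23 + 4.788
T_est = 53.018

53.018


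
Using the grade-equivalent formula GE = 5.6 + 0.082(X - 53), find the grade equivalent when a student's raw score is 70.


raw - median = 70 - 53 = 17
slope * diff = 0.082 * 17 = 1.394
GE = 5.6 + 1.394
GE = 6.994

6.994


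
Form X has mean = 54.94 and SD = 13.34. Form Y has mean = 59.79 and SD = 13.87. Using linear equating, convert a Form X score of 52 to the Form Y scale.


slope = SD_Y / SD_X = 13.87 / 13.34 ~ 1.0397
intercept = mean_Y - slope * mean_X = 59.79 - (13.87 / 13.34) * 54.94 ~ 2.6672
Y = slope * X + intercept. To avoid rounding drift from the rounded slope/intercept, evaluate the equivalent form Y = mean_Y + SD_Y * (X - mean_X) / SD_X at full precision:
Y = 59.79 + 13.87 * (52 - 54.94) / 13.34
Y = 59.79 - 13.87 * 2.94 / 13.34
Y = 59.79 - 40.7778 / 13.34
Y = 59.79 - 3.0568
Y = 56.7332

56.7332


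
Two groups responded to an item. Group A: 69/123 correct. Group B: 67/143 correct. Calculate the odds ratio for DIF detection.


Odds_A = 69/54 = 1.2778
Odds_B = 67/76 = 0.8816
OR = Odds_A / Odds_B = 1.2778 / 0.8816
Exactly, OR = (69 * 76) / (54 * 67) = 5244 / 3618
OR = 1.4494

1.4494


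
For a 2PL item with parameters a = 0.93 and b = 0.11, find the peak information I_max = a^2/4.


For 2PL, max info at theta = b = 0.11
I_max = a^2 / 4 = 0.93^2 / 4
= 0.8649 / 4
I_max = 0.2162

0.2162


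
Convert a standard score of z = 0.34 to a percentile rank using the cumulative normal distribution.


CDF(z) = 0.5 * (1 + erf(z/sqrt(2)))
erf(0.2404) = 0.2661
CDF = 0.6331
Percentile rank = 0.6331 * 100 = 63.31

63.31


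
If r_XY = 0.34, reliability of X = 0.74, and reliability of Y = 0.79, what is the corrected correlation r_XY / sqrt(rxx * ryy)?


r_corrected = rxy / sqrt(rxx * ryy)
= 0.34 / sqrt(0.74 * 0.79)
= 0.34 / sqrt(0.5846)
= 0.34 / 0.764591
r_corrected = 0.4447

0.4447


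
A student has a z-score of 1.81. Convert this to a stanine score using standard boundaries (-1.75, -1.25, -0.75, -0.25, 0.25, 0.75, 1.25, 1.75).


Stanine boundaries: [-1.75, -1.25, -0.75, -0.25, 0.25, 0.75, 1.25, 1.75]
z = 1.81
Check each boundary:
  z >= -1.75 -> could be stanine 2
  z >= -1.25 -> could be stanine 3
  z >= -0.75 -> could be stanine 4
  z >= -0.25 -> could be stanine 5
  z >= 0.25 -> could be stanine 6
  z >= 0.75 -> could be stanine 7
  z >= 1.25 -> could be stanine 8
  z >= 1.75 -> could be stanine 9
Highest qualifying boundary gives stanine = 9

9


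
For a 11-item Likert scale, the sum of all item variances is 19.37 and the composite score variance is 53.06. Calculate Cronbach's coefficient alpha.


alpha = (k/(k-1)) * (1 - sum(si^2)/s_total^2)
= (11/10) * (1 - 19.37/53.06)
alpha = 0.6984

0.6984


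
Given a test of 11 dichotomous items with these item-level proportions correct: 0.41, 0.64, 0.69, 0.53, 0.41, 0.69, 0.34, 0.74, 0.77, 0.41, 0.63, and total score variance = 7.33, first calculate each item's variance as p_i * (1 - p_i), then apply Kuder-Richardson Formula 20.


For each item, compute p_i * q_i:
  Item 1: 0.41 * 0.59 = 0.2419
  Item 2: 0.64 * 0.36 = 0.2304
  Item 3: 0.69 * 0.31 = 0.2139
  Item 4: 0.53 * 0.47 = 0.2491
  Item 5: 0.41 * 0.59 = 0.2419
  Item 6: 0.69 * 0.31 = 0.2139
  Item 7: 0.34 * 0.66 = 0.2244
  Item 8: 0.74 * 0.26 = 0.1924
  Item 9: 0.77 * 0.23 = 0.1771
  Item 10: 0.41 * 0.59 = 0.2419
  Item 11: 0.63 * 0.37 = 0.2331
Sum(p_i * q_i) = 0.2419 + 0.2304 + 0.2139 + 0.2491 + 0.2419 + 0.2139 + 0.2244 + 0.1924 + 0.1771 + 0.2419 + 0.2331 = 2.46
KR-20 = (k/(k-1)) * (1 - Sum(p_i*q_i) / Var_total)
= (11/10) * (1 - 2.46/7.33)
= 1.1 * 0.6644
KR-20 = 0.7308

0.7308


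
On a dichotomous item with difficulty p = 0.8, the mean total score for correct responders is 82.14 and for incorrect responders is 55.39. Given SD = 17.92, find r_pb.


q = 1 - p = 0.2
rpb = ((M1 - M0) / SD) * sqrt(p * q)
rpb = ((82.14 - 55.39) / 17.92) * sqrt(0.8 * 0.2)
rpb = 0.5971

0.5971


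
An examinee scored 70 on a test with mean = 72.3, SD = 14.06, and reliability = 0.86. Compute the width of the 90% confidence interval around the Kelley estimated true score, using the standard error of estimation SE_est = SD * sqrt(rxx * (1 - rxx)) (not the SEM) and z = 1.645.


True score estimate = 0.86*70 + 0.14*72.3 = 70.322
SE_est = SD * sqrt(rxx * (1 - rxx)) = 14.06 * sqrt(0.86 * 0.14) = 14.06 * sqrt(0.1204) = 4.878638
CI = T_est +/- z * SE_est, so width = 2 * z * SE_est = 2 * 1.645 * 4.878638
Width = 16.0507

16.0507


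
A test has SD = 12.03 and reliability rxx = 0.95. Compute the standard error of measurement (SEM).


SEM = SD * sqrt(1 - rxx)
SEM = 12.03 * sqrt(1 - 0.95)
SEM = 12.03 * sqrt(0.05) = 12.03 * 0.223607
SEM = 2.69

2.69


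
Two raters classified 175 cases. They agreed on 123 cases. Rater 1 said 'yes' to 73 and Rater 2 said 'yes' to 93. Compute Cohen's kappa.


P_o = 123/175 = 0.702857
P_e = (73*93 + 102*82) / 30625 = 0.494792
kappa = (P_o - P_e) / (1 - P_e)
kappa = (0.702857 - 0.494792) / (1 - 0.494792)
kappa = 0.4118

0.4118


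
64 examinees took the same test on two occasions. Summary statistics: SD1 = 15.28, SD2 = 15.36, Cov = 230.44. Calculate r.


r = cov(X,Y) / (SD_X * SD_Y)
r = 230.44 / (15.28 * 15.36)
r = 230.44 / 234.7008
r = 0.9818

0.9818


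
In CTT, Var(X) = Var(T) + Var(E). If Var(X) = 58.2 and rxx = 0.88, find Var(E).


var_true = rxx * var_obs = 0.88 * 58.2 = 51.216
var_error = var_obs - var_true
var_error = 58.2 - 51.216
var_error = 6.984

6.984


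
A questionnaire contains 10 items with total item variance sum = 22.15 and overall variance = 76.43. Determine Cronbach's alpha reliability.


alpha = (k/(k-1)) * (1 - sum(si^2)/s_total^2)
= (10/9) * (1 - 22.15/76.43)
alpha = 0.7891

0.7891


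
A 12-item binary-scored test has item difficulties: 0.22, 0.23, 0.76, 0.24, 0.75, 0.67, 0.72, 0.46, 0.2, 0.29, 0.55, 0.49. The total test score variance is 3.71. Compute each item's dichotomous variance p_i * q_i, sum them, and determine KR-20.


For each item, compute p_i * q_i:
  Item 1: 0.22 * 0.78 = 0.1716
  Item 2: 0.23 * 0.77 = 0.1771
  Item 3: 0.76 * 0.24 = 0.1824
  Item 4: 0.24 * 0.76 = 0.1824
  Item 5: 0.75 * 0.25 = 0.1875
  Item 6: 0.67 * 0.33 = 0.2211
  Item 7: 0.72 * 0.28 = 0.2016
  Item 8: 0.46 * 0.54 = 0.2484
  Item 9: 0.2 * 0.8 = 0.16
  Item 10: 0.29 * 0.71 = 0.2059
  Item 11: 0.55 * 0.45 = 0.2475
  Item 12: 0.49 * 0.51 = 0.2499
Sum(p_i * q_i) = 0.1716 + 0.1771 + 0.1824 + 0.1824 + 0.1875 + 0.2211 + 0.2016 + 0.2484 + 0.16 + 0.2059 + 0.2475 + 0.2499 = 2.4354
KR-20 = (k/(k-1)) * (1 - Sum(p_i*q_i) / Var_total)
= (12/11) * (1 - 2.4354/3.71)
= 1.0909 * 0.3436
KR-20 = 0.3748

0.3748


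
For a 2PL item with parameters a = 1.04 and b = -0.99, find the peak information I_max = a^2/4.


For 2PL, max info at theta = b = -0.99
I_max = a^2 / 4 = 1.04^2 / 4
= 1.0816 / 4
I_max = 0.2704

0.2704


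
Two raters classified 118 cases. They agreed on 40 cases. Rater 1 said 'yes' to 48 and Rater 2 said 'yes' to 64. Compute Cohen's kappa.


P_o = 40/118 = 0.338983
P_e = (48*64 + 70*54) / 13924 = 0.4921
kappa = (P_o - P_e) / (1 - P_e)
kappa = (0.338983 - 0.4921) / (1 - 0.4921)
kappa = -0.3015

-0.3015


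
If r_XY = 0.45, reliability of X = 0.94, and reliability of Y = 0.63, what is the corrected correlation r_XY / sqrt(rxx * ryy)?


r_corrected = rxy / sqrt(rxx * ryy)
= 0.45 / sqrt(0.94 * 0.63)
= 0.45 / sqrt(0.5922)
= 0.45 / 0.769545
r_corrected = 0.5848

0.5848


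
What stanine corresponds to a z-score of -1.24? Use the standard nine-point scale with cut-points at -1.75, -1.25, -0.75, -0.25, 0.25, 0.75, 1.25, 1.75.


Stanine boundaries: [-1.75, -1.25, -0.75, -0.25, 0.25, 0.75, 1.25, 1.75]
z = -1.24
Check each boundary:
  z >= -1.75 -> could be stanine 2
  z >= -1.25 -> could be stanine 3
  z < -0.75
  z < -0.25
  z < 0.25
  z < 0.75
  z < 1.25
  z < 1.75
Highest qualifying boundary gives stanine = 3

3


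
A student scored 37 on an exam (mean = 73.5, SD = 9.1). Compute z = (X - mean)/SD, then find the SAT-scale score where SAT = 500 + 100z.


z = (X - mean) / SD = (37 - 73.5) / 9.1
z = -36.5 / 9.1
z = -4.011
SAT-scale = SAT = 500 + 100z
Carry z at full precision (z = -36.5 / 9.1) into the conversion:
SAT-scale = 500 + 100 * (-36.5 / 9.1) = 500 + -3650 / 9.1
SAT-scale = 500 + -401.0989
SAT-scale = 98.9011

98.9011


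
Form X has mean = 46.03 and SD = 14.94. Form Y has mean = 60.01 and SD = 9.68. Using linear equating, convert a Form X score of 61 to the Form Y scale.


slope = SD_Y / SD_X = 9.68 / 14.94 ~ 0.6479
intercept = mean_Y - slope * mean_X = 60.01 - (9.68 / 14.94) * 46.03 ~ 30.186
Y = slope * X + intercept. To avoid rounding drift from the rounded slope/intercept, evaluate the equivalent form Y = mean_Y + SD_Y * (X - mean_X) / SD_X at full precision:
Y = 60.01 + 9.68 * (61 - 46.03) / 14.94
Y = 60.01 + 9.68 * 14.97 / 14.94
Y = 60.01 + 144.9096 / 14.94
Y = 60.01 + 9.6994
Y = 69.7094

69.7094


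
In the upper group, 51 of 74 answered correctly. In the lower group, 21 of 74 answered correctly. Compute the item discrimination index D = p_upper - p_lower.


p_upper = 51/74 = 0.6892
p_lower = 21/74 = 0.2838
D = 0.6892 - 0.2838 = 0.4054

0.4054


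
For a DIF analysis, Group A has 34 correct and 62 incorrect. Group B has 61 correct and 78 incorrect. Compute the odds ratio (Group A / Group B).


Odds_A = 34/62 = 0.5484
Odds_B = 61/78 = 0.7821
OR = Odds_A / Odds_B = 0.5484 / 0.7821
Exactly, OR = (34 * 78) / (62 * 61) = 2652 / 3782
OR = 0.7012

0.7012


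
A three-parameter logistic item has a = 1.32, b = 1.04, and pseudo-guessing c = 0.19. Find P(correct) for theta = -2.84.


logit = 1.32*(-2.84 - 1.04) = -5.1216
P* = 1/(1 + exp(--5.1216)) = 0.0059
P = 0.19 + (1 - 0.19) * 0.0059
P = 0.1948

0.1948


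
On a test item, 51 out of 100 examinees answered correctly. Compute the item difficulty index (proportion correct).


Item difficulty p = number correct / total examinees
p = 51 / 100
p = 0.51

0.51


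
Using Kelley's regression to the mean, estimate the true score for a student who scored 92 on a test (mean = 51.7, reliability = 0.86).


T_est = rxx * X + (1 - rxx) * mean
T_est = 0.86 * 92 + 0.14 * 51.7
T_est = 79.12 + 7.238
T_est = 86.358

86.358


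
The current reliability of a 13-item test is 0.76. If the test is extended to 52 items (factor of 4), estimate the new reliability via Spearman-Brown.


r_new = (n * rxx) / (1 + (n-1) * rxx)
r_new = (4 * 0.76) / (1 + 3 * 0.76)
r_new = 3.04 / 3.28
r_new = 0.9268

0.9268


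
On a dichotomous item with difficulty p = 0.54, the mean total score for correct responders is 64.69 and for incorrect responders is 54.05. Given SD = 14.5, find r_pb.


q = 1 - p = 0.46
rpb = ((M1 - M0) / SD) * sqrt(p * q)
rpb = ((64.69 - 54.05) / 14.5) * sqrt(0.54 * 0.46)
rpb = 0.3657

0.3657


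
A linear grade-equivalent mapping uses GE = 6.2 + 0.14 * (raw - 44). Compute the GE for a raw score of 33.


raw - median = 33 - 44 = -11
slope * diff = 0.14 * -11 = -1.54
GE = 6.2 + -1.54
GE = 4.66

4.66


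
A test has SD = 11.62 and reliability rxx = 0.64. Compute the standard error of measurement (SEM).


SEM = SD * sqrt(1 - rxx)
SEM = 11.62 * sqrt(1 - 0.64)
SEM = 11.62 * sqrt(0.36) = 11.62 * 0.6
SEM = 6.972

6.972


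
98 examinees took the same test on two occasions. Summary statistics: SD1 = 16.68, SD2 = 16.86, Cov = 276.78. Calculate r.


r = cov(X,Y) / (SD_X * SD_Y)
r = 276.78 / (16.68 * 16.86)
r = 276.78 / 281.2248
r = 0.9842

0.9842


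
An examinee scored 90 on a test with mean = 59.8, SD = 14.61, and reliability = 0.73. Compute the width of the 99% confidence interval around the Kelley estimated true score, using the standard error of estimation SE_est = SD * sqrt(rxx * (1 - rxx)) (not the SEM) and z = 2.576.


True score estimate = 0.73*90 + 0.27*59.8 = 81.846
SE_est = SD * sqrt(rxx * (1 - rxx)) = 14.61 * sqrt(0.73 * 0.27) = 14.61 * sqrt(0.1971) = 6.486248
CI = T_est +/- z * SE_est, so width = 2 * z * SE_est = 2 * 2.576 * 6.486248
Width = 33.4171

33.4171


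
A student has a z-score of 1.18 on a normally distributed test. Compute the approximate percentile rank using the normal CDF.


CDF(z) = 0.5 * (1 + erf(z/sqrt(2)))
erf(0.8344) = 0.762
CDF = 0.881
Percentile rank = 0.881 * 100 = 88.1

88.1


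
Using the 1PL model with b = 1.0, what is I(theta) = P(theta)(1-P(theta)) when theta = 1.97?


P = 1/(1+exp(-(1.97-1.0))) = 0.7251
I = P*(1-P) = 0.7251 * 0.2749
I = 0.1993

0.1993


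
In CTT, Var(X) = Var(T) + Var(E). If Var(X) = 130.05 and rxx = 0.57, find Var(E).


var_true = rxx * var_obs = 0.57 * 130.05 = 74.1285
var_error = var_obs - var_true
var_error = 130.05 - 74.1285
var_error = 55.9215

55.9215


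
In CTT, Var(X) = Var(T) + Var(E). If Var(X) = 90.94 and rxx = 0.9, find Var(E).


var_true = rxx * var_obs = 0.9 * 90.94 = 81.846
var_error = var_obs - var_true
var_error = 90.94 - 81.846
var_error = 9.094

9.094


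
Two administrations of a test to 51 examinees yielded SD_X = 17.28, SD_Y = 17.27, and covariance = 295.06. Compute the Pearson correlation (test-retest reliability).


r = cov(X,Y) / (SD_X * SD_Y)
r = 295.06 / (17.28 * 17.27)
r = 295.06 / 298.4256
r = 0.9887

0.9887


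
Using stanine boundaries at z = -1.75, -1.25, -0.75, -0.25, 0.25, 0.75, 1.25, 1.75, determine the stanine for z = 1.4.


Stanine boundaries: [-1.75, -1.25, -0.75, -0.25, 0.25, 0.75, 1.25, 1.75]
z = 1.4
Check each boundary:
  z >= -1.75 -> could be stanine 2
  z >= -1.25 -> could be stanine 3
  z >= -0.75 -> could be stanine 4
  z >= -0.25 -> could be stanine 5
  z >= 0.25 -> could be stanine 6
  z >= 0.75 -> could be stanine 7
  z >= 1.25 -> could be stanine 8
  z < 1.75
Highest qualifying boundary gives stanine = 8

8


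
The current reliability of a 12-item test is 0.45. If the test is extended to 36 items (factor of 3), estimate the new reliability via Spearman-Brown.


r_new = (n * rxx) / (1 + (n-1) * rxx)
r_new = (3 * 0.45) / (1 + 2 * 0.45)
r_new = 1.35 / 1.9
r_new = 0.7105

0.7105


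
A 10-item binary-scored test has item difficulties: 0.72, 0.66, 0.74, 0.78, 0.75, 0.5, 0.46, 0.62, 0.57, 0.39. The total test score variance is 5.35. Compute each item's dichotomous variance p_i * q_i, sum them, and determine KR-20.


For each item, compute p_i * q_i:
  Item 1: 0.72 * 0.28 = 0.2016
  Item 2: 0.66 * 0.34 = 0.2244
  Item 3: 0.74 * 0.26 = 0.1924
  Item 4: 0.78 * 0.22 = 0.1716
  Item 5: 0.75 * 0.25 = 0.1875
  Item 6: 0.5 * 0.5 = 0.25
  Item 7: 0.46 * 0.54 = 0.2484
  Item 8: 0.62 * 0.38 = 0.2356
  Item 9: 0.57 * 0.43 = 0.2451
  Item 10: 0.39 * 0.61 = 0.2379
Sum(p_i * q_i) = 0.2016 + 0.2244 + 0.1924 + 0.1716 + 0.1875 + 0.25 + 0.2484 + 0.2356 + 0.2451 + 0.2379 = 2.1945
KR-20 = (k/(k-1)) * (1 - Sum(p_i*q_i) / Var_total)
= (10/9) * (1 - 2.1945/5.35)
= 1.1111 * 0.5898
KR-20 = 0.6553

0.6553


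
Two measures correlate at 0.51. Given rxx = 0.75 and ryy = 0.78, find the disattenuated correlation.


r_corrected = rxy / sqrt(rxx * ryy)
= 0.51 / sqrt(0.75 * 0.78)
= 0.51 / sqrt(0.585)
= 0.51 / 0.764853
r_corrected = 0.6668

0.6668


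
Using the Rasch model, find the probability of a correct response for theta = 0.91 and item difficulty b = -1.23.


theta - b = 0.91 - -1.23 = 2.14
exp(-(theta - b)) = exp(-2.14) = 0.1177
P = 1 / (1 + 0.1177)
P = 0.8947

0.8947


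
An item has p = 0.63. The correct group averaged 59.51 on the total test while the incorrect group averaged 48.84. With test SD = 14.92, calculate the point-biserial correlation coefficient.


q = 1 - p = 0.37
rpb = ((M1 - M0) / SD) * sqrt(p * q)
rpb = ((59.51 - 48.84) / 14.92) * sqrt(0.63 * 0.37)
rpb = 0.3453

0.3453


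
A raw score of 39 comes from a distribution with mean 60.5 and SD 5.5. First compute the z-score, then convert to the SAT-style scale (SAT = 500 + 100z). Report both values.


z = (X - mean) / SD = (39 - 60.5) / 5.5
z = -21.5 / 5.5
z = -3.9091
SAT-scale = SAT = 500 + 100z
Carry z at full precision (z = -21.5 / 5.5) into the conversion:
SAT-scale = 500 + 100 * (-21.5 / 5.5) = 500 + -2150 / 5.5
SAT-scale = 500 + -390.9091
SAT-scale = 109.0909

109.0909


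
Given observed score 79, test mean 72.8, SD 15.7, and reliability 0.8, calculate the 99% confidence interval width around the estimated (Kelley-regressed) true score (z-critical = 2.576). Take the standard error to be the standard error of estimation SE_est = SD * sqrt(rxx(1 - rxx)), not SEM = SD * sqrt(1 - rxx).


True score estimate = 0.8*79 + 0.2*72.8 = 77.76
SE_est = SD * sqrt(rxx * (1 - rxx)) = 15.7 * sqrt(0.8 * 0.2) = 15.7 * sqrt(0.16) = 6.28
CI = T_est +/- z * SE_est, so width = 2 * z * SE_est = 2 * 2.576 * 6.28
Width = 32.3546

32.3546


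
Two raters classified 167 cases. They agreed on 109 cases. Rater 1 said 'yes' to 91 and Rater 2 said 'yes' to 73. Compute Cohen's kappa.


P_o = 109/167 = 0.652695
P_e = (91*73 + 76*94) / 27889 = 0.494353
kappa = (P_o - P_e) / (1 - P_e)
kappa = (0.652695 - 0.494353) / (1 - 0.494353)
kappa = 0.3131

0.3131


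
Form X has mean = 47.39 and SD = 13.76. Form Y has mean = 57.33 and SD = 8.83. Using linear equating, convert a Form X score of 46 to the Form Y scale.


slope = SD_Y / SD_X = 8.83 / 13.76 ~ 0.6417
intercept = mean_Y - slope * mean_X = 57.33 - (8.83 / 13.76) * 47.39 ~ 26.9191
Y = slope * X + intercept. To avoid rounding drift from the rounded slope/intercept, evaluate the equivalent form Y = mean_Y + SD_Y * (X - mean_X) / SD_X at full precision:
Y = 57.33 + 8.83 * (46 - 47.39) / 13.76
Y = 57.33 - 8.83 * 1.39 / 13.76
Y = 57.33 - 12.2737 / 13.76
Y = 57.33 - 0.892
Y = 56.438

56.438


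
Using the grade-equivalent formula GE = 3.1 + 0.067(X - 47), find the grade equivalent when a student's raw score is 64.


raw - median = 64 - 47 = 17
slope * diff = 0.067 * 17 = 1.139
GE = 3.1 + 1.139
GE = 4.239

4.239


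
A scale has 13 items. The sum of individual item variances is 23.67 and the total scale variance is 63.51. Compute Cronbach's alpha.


alpha = (k/(k-1)) * (1 - sum(si^2)/s_total^2)
= (13/12) * (1 - 23.67/63.51)
alpha = 0.6796

0.6796


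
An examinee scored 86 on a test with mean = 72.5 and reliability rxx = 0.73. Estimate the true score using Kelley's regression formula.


T_est = rxx * X + (1 - rxx) * mean
T_est = 0.73 * 86 + 0.27 * 72.5
T_est = 62.78 + 19.575
T_est = 82.355

82.355


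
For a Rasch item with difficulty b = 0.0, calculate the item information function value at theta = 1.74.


P = 1/(1+exp(-(1.74-0.0))) = 0.8507
I = P*(1-P) = 0.8507 * 0.1493
I = 0.127

0.127


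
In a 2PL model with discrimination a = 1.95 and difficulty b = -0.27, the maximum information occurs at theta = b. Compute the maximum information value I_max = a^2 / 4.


For 2PL, max info at theta = b = -0.27
I_max = a^2 / 4 = 1.95^2 / 4
= 3.8025 / 4
I_max = 0.9506

0.9506


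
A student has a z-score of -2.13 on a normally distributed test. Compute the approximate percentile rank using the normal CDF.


CDF(z) = 0.5 * (1 + erf(z/sqrt(2)))
erf(-1.5061) = -0.9668
CDF = 0.0166
Percentile rank = 0.0166 * 100 = 1.66

1.66


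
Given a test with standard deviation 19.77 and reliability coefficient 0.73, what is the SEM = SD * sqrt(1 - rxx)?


SEM = SD * sqrt(1 - rxx)
SEM = 19.77 * sqrt(1 - 0.73)
SEM = 19.77 * sqrt(0.27) = 19.77 * 0.519615
SEM = 10.2728

10.2728


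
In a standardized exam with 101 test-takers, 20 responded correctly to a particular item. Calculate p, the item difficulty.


Item difficulty p = number correct / total examinees
p = 20 / 101
p = 0.198

0.198


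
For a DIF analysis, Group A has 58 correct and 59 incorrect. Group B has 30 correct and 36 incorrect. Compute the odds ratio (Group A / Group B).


Odds_A = 58/59 = 0.9831
Odds_B = 30/36 = 0.8333
OR = Odds_A / Odds_B = 0.9831 / 0.8333
Exactly, OR = (58 * 36) / (59 * 30) = 2088 / 1770
OR = 1.1797

1.1797


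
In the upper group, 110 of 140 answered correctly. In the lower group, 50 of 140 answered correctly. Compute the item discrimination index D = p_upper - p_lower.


p_upper = 110/140 = 0.7857
p_lower = 50/140 = 0.3571
D = 0.7857 - 0.3571 = 0.4286

0.4286


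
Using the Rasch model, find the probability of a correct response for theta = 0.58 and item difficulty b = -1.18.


theta - b = 0.58 - -1.18 = 1.76
exp(-(theta - b)) = exp(-1.76) = 0.172
P = 1 / (1 + 0.172)
P = 0.8532

0.8532


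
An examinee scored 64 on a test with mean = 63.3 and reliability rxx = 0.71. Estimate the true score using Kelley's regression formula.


T_est = rxx * X + (1 - rxx) * mean
T_est = 0.71 * 64 + 0.29 * 63.3
T_est = 45.44 + 18.357
T_est = 63.797

63.797


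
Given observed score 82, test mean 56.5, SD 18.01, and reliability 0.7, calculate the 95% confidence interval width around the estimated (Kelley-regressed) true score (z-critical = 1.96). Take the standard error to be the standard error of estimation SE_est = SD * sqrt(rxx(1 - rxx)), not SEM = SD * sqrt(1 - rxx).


True score estimate = 0.7*82 + 0.3*56.5 = 74.35
SE_est = SD * sqrt(rxx * (1 - rxx)) = 18.01 * sqrt(0.7 * 0.3) = 18.01 * sqrt(0.21) = 8.253219
CI = T_est +/- z * SE_est, so width = 2 * z * SE_est = 2 * 1.96 * 8.253219
Width = 32.3526

32.3526


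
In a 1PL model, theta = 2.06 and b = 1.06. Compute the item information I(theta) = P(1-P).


P = 1/(1+exp(-(2.06-1.06))) = 0.7311
I = P*(1-P) = 0.7311 * 0.2689
I = 0.1966

0.1966


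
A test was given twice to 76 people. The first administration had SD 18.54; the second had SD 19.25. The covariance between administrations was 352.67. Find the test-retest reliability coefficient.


r = cov(X,Y) / (SD_X * SD_Y)
r = 352.67 / (18.54 * 19.25)
r = 352.67 / 356.895
r = 0.9882

0.9882


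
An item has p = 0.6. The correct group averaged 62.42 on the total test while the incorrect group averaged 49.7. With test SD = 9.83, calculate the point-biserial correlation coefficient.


q = 1 - p = 0.4
rpb = ((M1 - M0) / SD) * sqrt(p * q)
rpb = ((62.42 - 49.7) / 9.83) * sqrt(0.6 * 0.4)
rpb = 0.6339

0.6339


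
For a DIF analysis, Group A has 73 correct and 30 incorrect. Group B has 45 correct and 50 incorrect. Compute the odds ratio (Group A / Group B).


Odds_A = 73/30 = 2.4333
Odds_B = 45/50 = 0.9
OR = Odds_A / Odds_B = 2.4333 / 0.9
Exactly, OR = (73 * 50) / (30 * 45) = 3650 / 1350
OR = 2.7037

2.7037


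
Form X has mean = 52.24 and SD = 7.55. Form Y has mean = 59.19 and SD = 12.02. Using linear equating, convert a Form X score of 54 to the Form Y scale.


slope = SD_Y / SD_X = 12.02 / 7.55 ~ 1.5921
intercept = mean_Y - slope * mean_X = 59.19 - (12.02 / 7.55) * 52.24 ~ -23.9788
Y = slope * X + intercept. To avoid rounding drift from the rounded slope/intercept, evaluate the equivalent form Y = mean_Y + SD_Y * (X - mean_X) / SD_X at full precision:
Y = 59.19 + 12.02 * (54 - 52.24) / 7.55
Y = 59.19 + 12.02 * 1.76 / 7.55
Y = 59.19 + 21.1552 / 7.55
Y = 59.19 + 2.802
Y = 61.992

61.992


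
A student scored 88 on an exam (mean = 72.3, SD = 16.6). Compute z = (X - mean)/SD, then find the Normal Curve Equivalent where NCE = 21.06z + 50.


z = (X - mean) / SD = (88 - 72.3) / 16.6
z = 15.7 / 16.6
z = 0.9458
NCE = NCE = 21.06z + 50
Carry z at full precision (z = 15.7 / 16.6) into the conversion:
NCE = 21.06 * (15.7 / 16.6) + 50 = 330.642 / 16.6 + 50
NCE = 19.9182 + 50
NCE = 69.9182

69.9182


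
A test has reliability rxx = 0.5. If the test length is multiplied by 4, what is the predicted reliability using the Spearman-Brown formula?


r_new = (n * rxx) / (1 + (n-1) * rxx)
r_new = (4 * 0.5) / (1 + 3 * 0.5)
r_new = 2.0 / 2.5
r_new = 0.8

0.8


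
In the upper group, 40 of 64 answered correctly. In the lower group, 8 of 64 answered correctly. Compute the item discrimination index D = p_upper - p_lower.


p_upper = 40/64 = 0.625
p_lower = 8/64 = 0.125
D = 0.625 - 0.125 = 0.5

0.5


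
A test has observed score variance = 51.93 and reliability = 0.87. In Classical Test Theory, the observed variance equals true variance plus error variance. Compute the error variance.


var_true = rxx * var_obs = 0.87 * 51.93 = 45.1791
var_error = var_obs - var_true
var_error = 51.93 - 45.1791
var_error = 6.7509

6.7509


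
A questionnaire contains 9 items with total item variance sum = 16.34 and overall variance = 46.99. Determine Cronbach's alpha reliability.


alpha = (k/(k-1)) * (1 - sum(si^2)/s_total^2)
= (9/8) * (1 - 16.34/46.99)
alpha = 0.7338

0.7338


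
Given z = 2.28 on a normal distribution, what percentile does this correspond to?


CDF(z) = 0.5 * (1 + erf(z/sqrt(2)))
erf(1.6122) = 0.9774
CDF = 0.9887
Percentile rank = 0.9887 * 100 = 98.87

98.87


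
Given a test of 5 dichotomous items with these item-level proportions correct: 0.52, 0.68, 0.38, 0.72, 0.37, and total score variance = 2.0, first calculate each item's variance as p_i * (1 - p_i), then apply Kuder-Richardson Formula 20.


For each item, compute p_i * q_i:
  Item 1: 0.52 * 0.48 = 0.2496
  Item 2: 0.68 * 0.32 = 0.2176
  Item 3: 0.38 * 0.62 = 0.2356
  Item 4: 0.72 * 0.28 = 0.2016
  Item 5: 0.37 * 0.63 = 0.2331
Sum(p_i * q_i) = 0.2496 + 0.2176 + 0.2356 + 0.2016 + 0.2331 = 1.1375
KR-20 = (k/(k-1)) * (1 - Sum(p_i*q_i) / Var_total)
= (5/4) * (1 - 1.1375/2.0)
= 1.25 * 0.4313
KR-20 = 0.5391

0.5391


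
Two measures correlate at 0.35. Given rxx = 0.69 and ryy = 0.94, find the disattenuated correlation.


r_corrected = rxy / sqrt(rxx * ryy)
= 0.35 / sqrt(0.69 * 0.94)
= 0.35 / sqrt(0.6486)
= 0.35 / 0.805357
r_corrected = 0.4346

0.4346


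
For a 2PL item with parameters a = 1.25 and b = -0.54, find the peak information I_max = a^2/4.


For 2PL, max info at theta = b = -0.54
I_max = a^2 / 4 = 1.25^2 / 4
= 1.5625 / 4
I_max = 0.3906

0.3906


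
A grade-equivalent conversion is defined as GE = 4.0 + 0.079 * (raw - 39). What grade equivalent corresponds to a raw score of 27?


raw - median = 27 - 39 = -12
slope * diff = 0.079 * -12 = -0.948
GE = 4.0 + -0.948
GE = 3.052

3.052


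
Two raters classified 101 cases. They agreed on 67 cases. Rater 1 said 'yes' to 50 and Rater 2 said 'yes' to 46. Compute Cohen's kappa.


P_o = 67/101 = 0.663366
P_e = (50*46 + 51*55) / 10201 = 0.500441
kappa = (P_o - P_e) / (1 - P_e)
kappa = (0.663366 - 0.500441) / (1 - 0.500441)
kappa = 0.3261

0.3261


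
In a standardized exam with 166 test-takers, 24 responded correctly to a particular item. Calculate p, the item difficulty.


Item difficulty p = number correct / total examinees
p = 24 / 166
p = 0.1446

0.1446


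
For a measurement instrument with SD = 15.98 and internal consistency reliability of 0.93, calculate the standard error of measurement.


SEM = SD * sqrt(1 - rxx)
SEM = 15.98 * sqrt(1 - 0.93)
SEM = 15.98 * sqrt(0.07) = 15.98 * 0.264575
SEM = 4.2279

4.2279


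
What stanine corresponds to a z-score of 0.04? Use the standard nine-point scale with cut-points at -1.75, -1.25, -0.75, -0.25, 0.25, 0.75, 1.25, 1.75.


Stanine boundaries: [-1.75, -1.25, -0.75, -0.25, 0.25, 0.75, 1.25, 1.75]
z = 0.04
Check each boundary:
  z >= -1.75 -> could be stanine 2
  z >= -1.25 -> could be stanine 3
  z >= -0.75 -> could be stanine 4
  z >= -0.25 -> could be stanine 5
  z < 0.25
  z < 0.75
  z < 1.25
  z < 1.75
Highest qualifying boundary gives stanine = 5

5


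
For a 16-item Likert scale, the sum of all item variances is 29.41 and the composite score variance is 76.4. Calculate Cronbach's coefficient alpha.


alpha = (k/(k-1)) * (1 - sum(si^2)/s_total^2)
= (16/15) * (1 - 29.41/76.4)
alpha = 0.6561

0.6561


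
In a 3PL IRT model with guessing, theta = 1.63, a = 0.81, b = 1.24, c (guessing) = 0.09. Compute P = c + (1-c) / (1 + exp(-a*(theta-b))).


logit = 0.81*(1.63 - 1.24) = 0.3159
P* = 1/(1 + exp(-0.3159)) = 0.5783
P = 0.09 + (1 - 0.09) * 0.5783
P = 0.6163

0.6163


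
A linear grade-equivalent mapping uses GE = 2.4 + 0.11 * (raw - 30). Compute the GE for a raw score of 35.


raw - median = 35 - 30 = 5
slope * diff = 0.11 * 5 = 0.55
GE = 2.4 + 0.55
GE = 2.95

2.95


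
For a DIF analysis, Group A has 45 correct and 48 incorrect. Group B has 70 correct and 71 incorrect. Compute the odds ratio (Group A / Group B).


Odds_A = 45/48 = 0.9375
Odds_B = 70/71 = 0.9859
OR = Odds_A / Odds_B = 0.9375 / 0.9859
Exactly, OR = (45 * 71) / (48 * 70) = 3195 / 3360
OR = 0.9509

0.9509


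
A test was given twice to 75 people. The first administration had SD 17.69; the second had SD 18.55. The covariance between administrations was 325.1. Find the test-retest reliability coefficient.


r = cov(X,Y) / (SD_X * SD_Y)
r = 325.1 / (17.69 * 18.55)
r = 325.1 / 328.1495
r = 0.9907

0.9907


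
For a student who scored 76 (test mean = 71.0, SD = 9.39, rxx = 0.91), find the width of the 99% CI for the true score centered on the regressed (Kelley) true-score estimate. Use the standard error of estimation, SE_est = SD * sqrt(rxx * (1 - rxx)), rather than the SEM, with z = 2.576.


True score estimate = 0.91*76 + 0.09*71.0 = 75.55
SE_est = SD * sqrt(rxx * (1 - rxx)) = 9.39 * sqrt(0.91 * 0.09) = 9.39 * sqrt(0.0819) = 2.687247
CI = T_est +/- z * SE_est, so width = 2 * z * SE_est = 2 * 2.576 * 2.687247
Width = 13.8447

13.8447


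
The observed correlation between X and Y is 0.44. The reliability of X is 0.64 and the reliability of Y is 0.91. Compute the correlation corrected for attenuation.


r_corrected = rxy / sqrt(rxx * ryy)
= 0.44 / sqrt(0.64 * 0.91)
= 0.44 / sqrt(0.5824)
= 0.44 / 0.763151
r_corrected = 0.5766

0.5766


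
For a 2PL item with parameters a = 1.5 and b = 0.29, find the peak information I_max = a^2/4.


For 2PL, max info at theta = b = 0.29
I_max = a^2 / 4 = 1.5^2 / 4
= 2.25 / 4
I_max = 0.5625

0.5625


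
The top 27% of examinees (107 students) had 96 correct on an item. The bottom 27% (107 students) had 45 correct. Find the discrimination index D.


p_upper = 96/107 = 0.8972
p_lower = 45/107 = 0.4206
D = 0.8972 - 0.4206 = 0.4766

0.4766


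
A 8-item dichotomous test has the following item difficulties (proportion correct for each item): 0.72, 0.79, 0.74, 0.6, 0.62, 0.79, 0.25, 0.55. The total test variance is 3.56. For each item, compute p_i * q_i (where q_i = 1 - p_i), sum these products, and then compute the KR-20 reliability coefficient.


For each item, compute p_i * q_i:
  Item 1: 0.72 * 0.28 = 0.2016
  Item 2: 0.79 * 0.21 = 0.1659
  Item 3: 0.74 * 0.26 = 0.1924
  Item 4: 0.6 * 0.4 = 0.24
  Item 5: 0.62 * 0.38 = 0.2356
  Item 6: 0.79 * 0.21 = 0.1659
  Item 7: 0.25 * 0.75 = 0.1875
  Item 8: 0.55 * 0.45 = 0.2475
Sum(p_i * q_i) = 0.2016 + 0.1659 + 0.1924 + 0.24 + 0.2356 + 0.1659 + 0.1875 + 0.2475 = 1.6364
KR-20 = (k/(k-1)) * (1 - Sum(p_i*q_i) / Var_total)
= (8/7) * (1 - 1.6364/3.56)
= 1.1429 * 0.5403
KR-20 = 0.6175

0.6175
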